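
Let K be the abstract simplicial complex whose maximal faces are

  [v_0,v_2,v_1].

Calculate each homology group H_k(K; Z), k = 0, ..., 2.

Take the total order v_0 < v_1 < v_2 on the vertex set. Then K (dimension 2) consists of the simplices:

  0-simplices (3): [v_0], [v_1], [v_2]
  1-simplices (3): [v_0,v_1], [v_0,v_2], [v_1,v_2]
  2-simplices (1): [v_0,v_1,v_2]

so the chain groups are C_0 ≅ Z^3, C_1 ≅ Z^3, C_2 ≅ Z^1.

Boundary ∂_1: C_1 → C_0 is given by ∂[p,q] = [q] − [p].
This gives a 3×3 integer matrix of rank 2; reducing to Smith normal form yields diagonal entries (1,1).

Boundary ∂_2: C_2 → C_1 sends each 2-simplex [p,q,r] to [q,r] − [p,r] + [p,q]. For instance
  ∂[v_0,v_1,v_2] = [v_1,v_2] − [v_0,v_2] + [v_0,v_1].
This gives a 3×1 integer matrix of rank 1; reducing to Smith normal form yields diagonal entries (1).

From H_k ≅ ker(∂_k) / im(∂_{k+1}) we obtain:

  H_0: rank C_0 − rank ∂_1 = 3 − 2 = 1, and the invariant factors of ∂_1 are all 1, so H_0 = Z.
  H_1: rank ker ∂_1 − rank ∂_2 = (3 − 2) − 1 = 0, and the invariant factors of ∂_2 are all 1, so H_1 = 0.
  H_2: rank ker ∂_2 − rank ∂_3 = (1 − 1) − 0 = 0, and there is no ∂_3, so H_2 = 0.

H_0 = Z,  H_1 = 0,  H_2 = 0.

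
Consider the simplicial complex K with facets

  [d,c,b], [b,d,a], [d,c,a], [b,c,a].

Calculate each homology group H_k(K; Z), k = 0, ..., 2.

Take the total order a < b < c < d on the vertex set. Then K (dimension 2) consists of the simplices:

  0-simplices (4): a, b, c, d
  1-simplices (6): ab, ac, ad, bc, bd, cd
  2-simplices (4): abc, abd, acd, bcd

giving chain groups C_0 ≅ Z^4, C_1 ≅ Z^6, C_2 ≅ Z^4.

∂_1: C_1 → C_0 maps an edge to its endpoints' difference, ∂[p,q] = q − p.
This gives a 4×6 integer matrix of rank 3; reducing to Smith normal form yields diagonal entries (1,1,1).

The boundary map ∂_2: C_2 → C_1 maps a triangle to the signed sum of its edges. For instance
  ∂abd = bd − ad + ab,
  ∂bcd = cd − bd + bc.
The resulting 6×4 matrix has rank 3, and its Smith normal form has invariant factors (1,1,1).

Computing H_k = (kernel of ∂_k) / (image of ∂_{k+1}):

  H_0: rank C_0 − rank ∂_1 = 4 − 3 = 1, and the invariant factors of ∂_1 are all 1, so H_0 = Z.
  H_1: rank ker ∂_1 − rank ∂_2 = (6 − 3) − 3 = 0, and the invariant factors of ∂_2 are all 1, so H_1 = 0.
  H_2: rank ker ∂_2 − rank ∂_3 = (4 − 3) − 0 = 1, and there is no ∂_3, so H_2 = Z.

As a check, the Euler characteristic is 4 − 6 + 4 = 2, which agrees with 1 − 0 + 1 = 2.

H_0 = Z,  H_1 = 0,  H_2 = Z.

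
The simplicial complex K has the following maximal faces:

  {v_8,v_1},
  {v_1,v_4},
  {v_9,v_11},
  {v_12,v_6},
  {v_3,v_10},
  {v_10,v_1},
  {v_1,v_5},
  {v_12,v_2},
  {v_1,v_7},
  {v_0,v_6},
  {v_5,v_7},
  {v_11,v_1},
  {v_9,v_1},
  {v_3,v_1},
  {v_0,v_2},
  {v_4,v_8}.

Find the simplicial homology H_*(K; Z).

H_0 ≅ Z^2,  H_1 ≅ Z^5.

We work with the vertex ordering v_0 < v_1 < v_2 < v_3 < v_4 < v_5 < v_6 < v_7 < v_8 < v_9 < v_10 < v_11 < v_12. The simplices of K, each written with vertices in increasing order, are:

  0-simplices (13): [v_0], [v_1], [v_2], [v_3], [v_4], [v_5], [v_6], [v_7], [v_8], [v_9], [v_10], [v_11], [v_12]
  1-simplices (16): (16 of them)

giving chain groups C_0 ≅ Z^13, C_1 ≅ Z^16.

Boundary ∂_1: C_1 → C_0 is given by ∂[p,q] = [q] − [p]. For instance
  ∂[v_6,v_12] = [v_12] − [v_6].
The resulting 13×16 matrix has rank 11, and its Smith normal form has invariant factors (1,1,1,1,1,1,1,1,1,1,1).

Now H_k = ker ∂_k / im ∂_{k+1}, so:

  H_0: rank C_0 − rank ∂_1 = 13 − 11 = 2, and the invariant factors of ∂_1 are all 1, so H_0 ≅ Z^2.
  H_1: rank ker ∂_1 − rank ∂_2 = (16 − 11) − 0 = 5, and there is no ∂_2, so H_1 ≅ Z^5.

As a check, the Euler characteristic is 13 − 16 = -3, which agrees with 2 − 5 = -3.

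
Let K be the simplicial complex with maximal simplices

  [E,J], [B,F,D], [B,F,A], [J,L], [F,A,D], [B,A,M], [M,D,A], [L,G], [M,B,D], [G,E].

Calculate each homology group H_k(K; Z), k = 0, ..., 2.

Order the vertices as A < B < D < E < F < G < J < L < M. Listing each simplex with vertices in this order, K has dimension 2 with simplices:

  0-simplices (9): A, B, D, E, F, G, J, L, M
  1-simplices (13): AB, AD, AF, AM, BD, BF, BM, DF, DM, EG, EJ, GL, JL
  2-simplices (6): ABF, ABM, ADF, ADM, BDF, BDM

so the chain groups are C_0 ≅ Z^9, C_1 ≅ Z^13, C_2 ≅ Z^6.

The boundary map ∂_1: C_1 → C_0 maps an edge to its endpoints' difference, ∂[p,q] = q − p. For instance
  ∂EJ = J − E.
The resulting 9×13 matrix has rank 7, and its Smith normal form has invariant factors (1,1,1,1,1,1,1).

Boundary ∂_2: C_2 → C_1 acts by ∂[p,q,r] = [q,r] − [p,r] + [p,q]. For instance
  ∂ADM = DM − AM + AD,
  ∂BDM = DM − BM + BD.
This gives a 13×6 integer matrix of rank 5; reducing to Smith normal form yields diagonal entries (1,1,1,1,1).

Computing H_k = (kernel of ∂_k) / (image of ∂_{k+1}):

  H_0: rank C_0 − rank ∂_1 = 9 − 7 = 2, and the invariant factors of ∂_1 are all 1, so H_0 ≅ Z^2.
  H_1: rank ker ∂_1 − rank ∂_2 = (13 − 7) − 5 = 1, and the invariant factors of ∂_2 are all 1, so H_1 ≅ Z.
  H_2: rank ker ∂_2 − rank ∂_3 = (6 − 5) − 0 = 1, and there is no ∂_3, so H_2 ≅ Z.

As a check, the Euler characteristic is 9 − 13 + 6 = 2, which agrees with 2 − 1 + 1 = 2.

H_0 = Z^2,  H_1 = Z,  H_2 = Z.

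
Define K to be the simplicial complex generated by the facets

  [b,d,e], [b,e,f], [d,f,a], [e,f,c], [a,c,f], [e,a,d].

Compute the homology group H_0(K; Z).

H_0 = Z.

Take the total order a < b < c < d < e < f on the vertex set. Then K (dimension 2) consists of the simplices:

  0-simplices (6): a, b, c, d, e, f
  1-simplices (12): ac, ad, ae, af, bd, be, bf, ce, cf, de, df, ef
  2-simplices (6): acf, ade, adf, bde, bef, cef

so the chain groups are C_0 ≅ Z^6, C_1 ≅ Z^12, C_2 ≅ Z^6.

The boundary map ∂_1: C_1 → C_0 maps an edge to its endpoints' difference, ∂[p,q] = q − p. For instance
  ∂df = f − d.
The resulting 6×12 matrix has rank 5, and its Smith normal form has invariant factors (1,1,1,1,1).

The boundary map ∂_2: C_2 → C_1 sends each 2-simplex [p,q,r] to [q,r] − [p,r] + [p,q]. For instance
  ∂adf = df − af + ad,
  ∂cef = ef − cf + ce.
As a 12×6 matrix over Z this has rank 6, with invariant factors (1,1,1,1,1,1).

Now H_k = ker ∂_k / im ∂_{k+1}, so:

  H_0: rank C_0 − rank ∂_1 = 6 − 5 = 1, and the invariant factors of ∂_1 are all 1, so H_0 = Z.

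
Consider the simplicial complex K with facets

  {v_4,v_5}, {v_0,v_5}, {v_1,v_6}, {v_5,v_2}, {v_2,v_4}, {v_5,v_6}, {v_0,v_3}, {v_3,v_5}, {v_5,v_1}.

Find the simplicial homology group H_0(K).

Take the total order v_0 < v_1 < v_2 < v_3 < v_4 < v_5 < v_6 on the vertex set. Then K (dimension 1) consists of the simplices:

  0-simplices (7): [v_0], [v_1], [v_2], [v_3], [v_4], [v_5], [v_6]
  1-simplices (9): [v_0,v_3], [v_0,v_5], [v_1,v_5], [v_1,v_6], [v_2,v_4], [v_2,v_5], [v_3,v_5], [v_4,v_5], [v_5,v_6]

so the chain groups are C_0 ≅ Z^7, C_1 ≅ Z^9.

Boundary ∂_1: C_1 → C_0 sends each edge [p,q] (with p < q) to q − p.
As a 7×9 matrix over Z this has rank 6, with invariant factors (1,1,1,1,1,1).

Reading off H_k = ker ∂_k / im ∂_{k+1}:

  H_0: rank C_0 − rank ∂_1 = 7 − 6 = 1, and the invariant factors of ∂_1 are all 1, so H_0 = Z.

H_0 = Z.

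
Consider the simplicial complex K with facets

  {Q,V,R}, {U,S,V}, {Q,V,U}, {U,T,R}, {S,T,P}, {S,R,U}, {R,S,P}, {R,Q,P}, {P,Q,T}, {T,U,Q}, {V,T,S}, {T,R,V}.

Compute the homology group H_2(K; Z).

H_2 = 0.

Fix the vertex order P < Q < R < S < T < U < V and write every simplex with vertices in increasing order. Then dim K = 2 and the simplices of K are:

  0-simplices (7): P, Q, R, S, T, U, V
  1-simplices (18): PQ, PR, PS, PT, QR, QT, QU, QV, RS, RT, RU, RV, ST, SU, SV, TU, TV, UV
  2-simplices (12): PQR, PQT, PRS, PST, QRV, QTU, QUV, RSU, RTU, RTV, STV, SUV

so the chain groups are C_0 ≅ Z^7, C_1 ≅ Z^18, C_2 ≅ Z^12.

The boundary map ∂_1: C_1 → C_0 sends each edge [p,q] (with p < q) to q − p. For instance
  ∂TU = U − T.
As a 7×18 matrix over Z this has rank 6, with invariant factors (1,1,1,1,1,1).

Boundary ∂_2: C_2 → C_1 acts by ∂[p,q,r] = [q,r] − [p,r] + [p,q]. For instance
  ∂PQT = QT − PT + PQ,
  ∂PRS = RS − PS + PR.
As a 18×12 matrix over Z this has rank 12, with invariant factors (1,1,1,1,1,1,1,1,1,1,1,2).

Computing H_k = (kernel of ∂_k) / (image of ∂_{k+1}):

  H_2: rank ker ∂_2 − rank ∂_3 = (12 − 12) − 0 = 0, and there is no ∂_3, so H_2 = 0.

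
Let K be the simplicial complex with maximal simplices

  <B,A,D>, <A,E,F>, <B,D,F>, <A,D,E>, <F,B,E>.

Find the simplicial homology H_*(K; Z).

Take the total order A < B < D < E < F on the vertex set. Then K (dimension 2) consists of the simplices:

  0-simplices (5): A, B, D, E, F
  1-simplices (10): AB, AD, AE, AF, BD, BE, BF, DE, DF, EF
  2-simplices (5): ABD, ADE, AEF, BDF, BEF

so the chain groups are C_0 ≅ Z^5, C_1 ≅ Z^10, C_2 ≅ Z^5.

The boundary map ∂_1: C_1 → C_0 sends each edge [p,q] (with p < q) to q − p.
This gives a 5×10 integer matrix of rank 4; reducing to Smith normal form yields diagonal entries (1,1,1,1).

The boundary map ∂_2: C_2 → C_1 sends each 2-simplex [p,q,r] to [q,r] − [p,r] + [p,q]. For instance
  ∂ABD = BD − AD + AB,
  ∂ADE = DE − AE + AD.
This gives a 10×5 integer matrix of rank 5; reducing to Smith normal form yields diagonal entries (1,1,1,1,1).

From H_k ≅ ker(∂_k) / im(∂_{k+1}) we obtain:

  H_0: rank C_0 − rank ∂_1 = 5 − 4 = 1, and the invariant factors of ∂_1 are all 1, so H_0 = Z.
  H_1: rank ker ∂_1 − rank ∂_2 = (10 − 4) − 5 = 1, and the invariant factors of ∂_2 are all 1, so H_1 = Z.
  H_2: rank ker ∂_2 − rank ∂_3 = (5 − 5) − 0 = 0, and there is no ∂_3, so H_2 = 0.

As a check, the Euler characteristic is 5 − 10 + 5 = 0, which agrees with 1 − 1 + 0 = 0.

H_0 = Z,  H_1 = Z,  H_2 = 0.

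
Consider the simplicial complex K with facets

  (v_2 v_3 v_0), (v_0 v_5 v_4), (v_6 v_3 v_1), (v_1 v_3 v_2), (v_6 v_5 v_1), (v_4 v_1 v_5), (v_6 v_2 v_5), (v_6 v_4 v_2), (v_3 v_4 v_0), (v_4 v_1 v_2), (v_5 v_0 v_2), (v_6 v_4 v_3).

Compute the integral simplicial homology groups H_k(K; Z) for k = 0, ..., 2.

K has 7 vertices, 18 edges, 12 triangles.
rank ∂_0 = 0, rank ∂_1 = 6 ⇒ b_0 = 7 − 0 − 6 = 1; all invariant factors of ∂_1 are 1 so no torsion. So H_0 ≅ Z.
rank ∂_1 = 6, rank ∂_2 = 12 ⇒ b_1 = 18 − 6 − 12 = 0; ∂_2 has invariant factor(s) [2] giving torsion. So H_1 ≅ Z/2Z.
rank ∂_2 = 12, rank ∂_3 = 0 ⇒ b_2 = 12 − 12 − 0 = 0. So H_2 ≅ 0.

H_0 = Z,  H_1 = Z/2Z,  H_2 = 0.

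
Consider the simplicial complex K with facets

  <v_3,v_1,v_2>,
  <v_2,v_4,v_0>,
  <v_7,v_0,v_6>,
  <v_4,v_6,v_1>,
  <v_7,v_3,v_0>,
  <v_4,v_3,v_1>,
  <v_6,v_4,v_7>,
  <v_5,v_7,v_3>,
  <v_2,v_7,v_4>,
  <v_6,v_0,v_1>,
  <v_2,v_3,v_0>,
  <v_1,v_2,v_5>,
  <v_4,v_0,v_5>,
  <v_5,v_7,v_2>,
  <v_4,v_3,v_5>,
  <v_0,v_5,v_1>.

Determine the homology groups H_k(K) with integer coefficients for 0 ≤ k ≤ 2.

H_0 = Z,  H_1 = Z^2,  H_2 = Z.

Order the vertices as v_0 < v_1 < v_2 < v_3 < v_4 < v_5 < v_6 < v_7. Listing each simplex with vertices in this order, K has dimension 2 with simplices:

  0-simplices (8): [v_0], [v_1], [v_2], [v_3], [v_4], [v_5], [v_6], [v_7]
  1-simplices (24): (24 of them)
  2-simplices (16): (16 of them)

so the chain groups are C_0 ≅ Z^8, C_1 ≅ Z^24, C_2 ≅ Z^16.

Boundary ∂_1: C_1 → C_0 is given by ∂[p,q] = [q] − [p]. For instance
  ∂[v_0,v_1] = [v_1] − [v_0].
This gives a 8×24 integer matrix of rank 7; reducing to Smith normal form yields diagonal entries (1,1,1,1,1,1,1).

Boundary ∂_2: C_2 → C_1 acts by ∂[p,q,r] = [q,r] − [p,r] + [p,q]. For instance
  ∂[v_1,v_4,v_6] = [v_4,v_6] − [v_1,v_6] + [v_1,v_4],
  ∂[v_0,v_2,v_4] = [v_2,v_4] − [v_0,v_4] + [v_0,v_2].
The resulting 24×16 matrix has rank 15, and its Smith normal form has invariant factors (1,1,1,1,1,1,1,1,1,1,1,1,1,1,1).

Computing H_k = (kernel of ∂_k) / (image of ∂_{k+1}):

  H_0: rank C_0 − rank ∂_1 = 8 − 7 = 1, and the invariant factors of ∂_1 are all 1, so H_0 = Z.
  H_1: rank ker ∂_1 − rank ∂_2 = (24 − 7) − 15 = 2, and the invariant factors of ∂_2 are all 1, so H_1 = Z^2.
  H_2: rank ker ∂_2 − rank ∂_3 = (16 − 15) − 0 = 1, and there is no ∂_3, so H_2 = Z.

As a check, the Euler characteristic is 8 − 24 + 16 = 0, which agrees with 1 − 2 + 1 = 0.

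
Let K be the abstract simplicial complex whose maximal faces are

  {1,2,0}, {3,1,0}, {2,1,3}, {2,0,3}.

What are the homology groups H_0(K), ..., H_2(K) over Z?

H_0 ≅ Z,  H_1 = 0,  H_2 ≅ Z.

Fix the vertex order 0 < 1 < 2 < 3 and write every simplex with vertices in increasing order. Then dim K = 2 and the simplices of K are:

  0-simplices (4): [0], [1], [2], [3]
  1-simplices (6): [0,1], [0,2], [0,3], [1,2], [1,3], [2,3]
  2-simplices (4): [0,1,2], [0,1,3], [0,2,3], [1,2,3]

giving chain groups C_0 ≅ Z^4, C_1 ≅ Z^6, C_2 ≅ Z^4.

The boundary map ∂_1: C_1 → C_0 sends each edge [p,q] (with p < q) to q − p. For instance
  ∂[2,3] = [3] − [2].
The 4×6 boundary matrix has rank 3 and Smith normal form diag(1,1,1).

∂_2: C_2 → C_1 maps a triangle to the signed sum of its edges. For instance
  ∂[0,1,3] = [1,3] − [0,3] + [0,1],
  ∂[1,2,3] = [2,3] − [1,3] + [1,2].
The 6×4 boundary matrix has rank 3 and Smith normal form diag(1,1,1).

Computing H_k = (kernel of ∂_k) / (image of ∂_{k+1}):

  H_0: rank C_0 − rank ∂_1 = 4 − 3 = 1, and the invariant factors of ∂_1 are all 1, so H_0 ≅ Z.
  H_1: rank ker ∂_1 − rank ∂_2 = (6 − 3) − 3 = 0, and the invariant factors of ∂_2 are all 1, so H_1 ≅ 0.
  H_2: rank ker ∂_2 − rank ∂_3 = (4 − 3) − 0 = 1, and there is no ∂_3, so H_2 ≅ Z.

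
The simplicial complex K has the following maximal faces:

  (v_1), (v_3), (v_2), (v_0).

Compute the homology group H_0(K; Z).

H_0 = Z^4.

K has 4 vertices.
rank ∂_0 = 0, rank ∂_1 = 0 ⇒ b_0 = 4 − 0 − 0 = 4. So H_0 = Z^4.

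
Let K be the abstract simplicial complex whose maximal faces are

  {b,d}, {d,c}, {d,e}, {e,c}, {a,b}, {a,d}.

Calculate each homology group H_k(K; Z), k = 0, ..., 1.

Order the vertices as a < b < c < d < e. Listing each simplex with vertices in this order, K has dimension 1 with simplices:

  0-simplices (5): a, b, c, d, e
  1-simplices (6): ab, ad, bd, cd, ce, de

so the chain groups are C_0 ≅ Z^5, C_1 ≅ Z^6.

Boundary ∂_1: C_1 → C_0 is given by ∂[p,q] = [q] − [p].
As a 5×6 matrix over Z this has rank 4, with invariant factors (1,1,1,1).

From H_k ≅ ker(∂_k) / im(∂_{k+1}) we obtain:

  H_0: rank C_0 − rank ∂_1 = 5 − 4 = 1, and the invariant factors of ∂_1 are all 1, so H_0 ≅ Z.
  H_1: rank ker ∂_1 − rank ∂_2 = (6 − 4) − 0 = 2, and there is no ∂_2, so H_1 ≅ Z^2.

H_0 ≅ Z,  H_1 ≅ Z^2.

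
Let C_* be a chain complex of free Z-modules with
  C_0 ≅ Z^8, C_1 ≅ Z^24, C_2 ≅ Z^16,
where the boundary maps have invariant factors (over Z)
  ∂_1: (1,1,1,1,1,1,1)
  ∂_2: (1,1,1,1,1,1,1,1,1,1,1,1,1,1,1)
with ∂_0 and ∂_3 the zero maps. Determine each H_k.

H_0 = Z,  H_1 = Z^2,  H_2 = Z.

H_0: b_0 = 8 − 0 − 7 = 1; torsion from ∂_1 factors > 1: none. So H_0 = Z.
H_1: b_1 = 24 − 7 − 15 = 2; torsion from ∂_2 factors > 1: none. So H_1 = Z^2.
H_2: b_2 = 16 − 15 − 0 = 1; torsion from ∂_3 factors > 1: none. So H_2 = Z.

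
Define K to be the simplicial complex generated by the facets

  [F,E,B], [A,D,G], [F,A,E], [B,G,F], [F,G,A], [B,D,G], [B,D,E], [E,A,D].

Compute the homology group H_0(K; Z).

K has 6 vertices, 12 edges, 8 triangles.
rank ∂_0 = 0, rank ∂_1 = 5 ⇒ b_0 = 6 − 0 − 5 = 1; all invariant factors of ∂_1 are 1 so no torsion. So H_0 = Z.

H_0 = Z.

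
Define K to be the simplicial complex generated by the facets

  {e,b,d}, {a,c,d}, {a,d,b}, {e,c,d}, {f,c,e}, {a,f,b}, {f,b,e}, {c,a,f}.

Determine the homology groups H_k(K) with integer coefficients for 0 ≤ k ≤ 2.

K has 6 vertices, 12 edges, 8 triangles.
rank ∂_0 = 0, rank ∂_1 = 5 ⇒ b_0 = 6 − 0 − 5 = 1; all invariant factors of ∂_1 are 1 so no torsion. So H_0 ≅ Z.
rank ∂_1 = 5, rank ∂_2 = 7 ⇒ b_1 = 12 − 5 − 7 = 0; all invariant factors of ∂_2 are 1 so no torsion. So H_1 ≅ 0.
rank ∂_2 = 7, rank ∂_3 = 0 ⇒ b_2 = 8 − 7 − 0 = 1. So H_2 ≅ Z.

H_0 = Z,  H_1 = 0,  H_2 = Z.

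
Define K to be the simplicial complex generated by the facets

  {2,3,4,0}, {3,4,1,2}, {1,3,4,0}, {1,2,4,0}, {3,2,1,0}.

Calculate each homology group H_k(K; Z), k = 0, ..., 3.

H_0 ≅ Z,  H_1 = 0,  H_2 = 0,  H_3 ≅ Z.

Order the vertices as 0 < 1 < 2 < 3 < 4. Listing each simplex with vertices in this order, K has dimension 3 with simplices:

  0-simplices (5): [0], [1], [2], [3], [4]
  1-simplices (10): [0,1], [0,2], [0,3], [0,4], [1,2], [1,3], [1,4], [2,3], [2,4], [3,4]
  2-simplices (10): [0,1,2], [0,1,3], [0,1,4], [0,2,3], [0,2,4], [0,3,4], [1,2,3], [1,2,4], [1,3,4], [2,3,4]
  3-simplices (5): [0,1,2,3], [0,1,2,4], [0,1,3,4], [0,2,3,4], [1,2,3,4]

giving chain groups C_0 ≅ Z^5, C_1 ≅ Z^10, C_2 ≅ Z^10, C_3 ≅ Z^5.

The boundary map ∂_1: C_1 → C_0 sends each edge [p,q] (with p < q) to q − p. For instance
  ∂[0,1] = [1] − [0].
This gives a 5×10 integer matrix of rank 4; reducing to Smith normal form yields diagonal entries (1,1,1,1).

∂_2: C_2 → C_1 acts by ∂[p,q,r] = [q,r] − [p,r] + [p,q]. For instance
  ∂[0,1,2] = [1,2] − [0,2] + [0,1],
  ∂[1,2,4] = [2,4] − [1,4] + [1,2].
As a 10×10 matrix over Z this has rank 6, with invariant factors (1,1,1,1,1,1).

The boundary map ∂_3: C_3 → C_2 sends each 3-simplex σ to the alternating sum Σ_i (−1)^i (σ with its i-th vertex removed). For instance
  ∂[0,2,3,4] = [2,3,4] − [0,3,4] + [0,2,4] − [0,2,3],
  ∂[0,1,3,4] = [1,3,4] − [0,3,4] + [0,1,4] − [0,1,3].
This gives a 10×5 integer matrix of rank 4; reducing to Smith normal form yields diagonal entries (1,1,1,1).

Reading off H_k = ker ∂_k / im ∂_{k+1}:

  H_0: rank C_0 − rank ∂_1 = 5 − 4 = 1, and the invariant factors of ∂_1 are all 1, so H_0 ≅ Z.
  H_1: rank ker ∂_1 − rank ∂_2 = (10 − 4) − 6 = 0, and the invariant factors of ∂_2 are all 1, so H_1 ≅ 0.
  H_2: rank ker ∂_2 − rank ∂_3 = (10 − 6) − 4 = 0, and the invariant factors of ∂_3 are all 1, so H_2 ≅ 0.
  H_3: rank ker ∂_3 − rank ∂_4 = (5 − 4) − 0 = 1, and there is no ∂_4, so H_3 ≅ Z.

As a check, the Euler characteristic is 5 − 10 + 10 − 5 = 0, which agrees with 1 − 0 + 0 − 1 = 0.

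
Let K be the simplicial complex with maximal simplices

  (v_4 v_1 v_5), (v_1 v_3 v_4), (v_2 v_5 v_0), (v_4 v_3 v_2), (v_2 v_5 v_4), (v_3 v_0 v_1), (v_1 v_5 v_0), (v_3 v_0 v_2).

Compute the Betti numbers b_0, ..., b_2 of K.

b_0 = 1, b_1 = 0, b_2 = 1.

Order the vertices as v_0 < v_1 < v_2 < v_3 < v_4 < v_5. Listing each simplex with vertices in this order, K has dimension 2 with simplices:

  0-simplices (6): [v_0], [v_1], [v_2], [v_3], [v_4], [v_5]
  1-simplices (12): [v_0,v_1], [v_0,v_2], [v_0,v_3], [v_0,v_5], [v_1,v_3], [v_1,v_4], [v_1,v_5], [v_2,v_3], [v_2,v_4], [v_2,v_5], [v_3,v_4], [v_4,v_5]
  2-simplices (8): [v_0,v_1,v_3], [v_0,v_1,v_5], [v_0,v_2,v_3], [v_0,v_2,v_5], [v_1,v_3,v_4], [v_1,v_4,v_5], [v_2,v_3,v_4], [v_2,v_4,v_5]

Hence C_0 ≅ Z^6, C_1 ≅ Z^12, C_2 ≅ Z^8.

∂_1: C_1 → C_0 is given by ∂[p,q] = [q] − [p]. For instance
  ∂[v_2,v_3] = [v_3] − [v_2].
This gives a 6×12 integer matrix of rank 5; reducing to Smith normal form yields diagonal entries (1,1,1,1,1).

The boundary map ∂_2: C_2 → C_1 sends each 2-simplex [p,q,r] to [q,r] − [p,r] + [p,q]. For instance
  ∂[v_0,v_2,v_5] = [v_2,v_5] − [v_0,v_5] + [v_0,v_2],
  ∂[v_0,v_2,v_3] = [v_2,v_3] − [v_0,v_3] + [v_0,v_2].
The resulting 12×8 matrix has rank 7, and its Smith normal form has invariant factors (1,1,1,1,1,1,1).

Computing H_k = (kernel of ∂_k) / (image of ∂_{k+1}):

  H_0: rank C_0 − rank ∂_1 = 6 − 5 = 1, and the invariant factors of ∂_1 are all 1, so H_0 ≅ Z.
  H_1: rank ker ∂_1 − rank ∂_2 = (12 − 5) − 7 = 0, and the invariant factors of ∂_2 are all 1, so H_1 ≅ 0.
  H_2: rank ker ∂_2 − rank ∂_3 = (8 − 7) − 0 = 1, and there is no ∂_3, so H_2 ≅ Z.

As a check, the Euler characteristic is 6 − 12 + 8 = 2, which agrees with 1 − 0 + 1 = 2.
(K is a triangulation of the 2-sphere S^2.)

Hence the Betti numbers are b_0 = 1, b_1 = 0, b_2 = 1.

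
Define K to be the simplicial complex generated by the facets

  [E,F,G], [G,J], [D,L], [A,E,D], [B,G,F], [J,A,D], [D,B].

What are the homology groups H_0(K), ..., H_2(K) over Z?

Take the total order A < B < D < E < F < G < J < L on the vertex set. Then K (dimension 2) consists of the simplices:

  0-simplices (8): A, B, D, E, F, G, J, L
  1-simplices (13): AD, AE, AJ, BD, BF, BG, DE, DJ, DL, EF, EG, FG, GJ
  2-simplices (4): ADE, ADJ, BFG, EFG

so the chain groups are C_0 ≅ Z^8, C_1 ≅ Z^13, C_2 ≅ Z^4.

∂_1: C_1 → C_0 sends each edge [p,q] (with p < q) to q − p.
The resulting 8×13 matrix has rank 7, and its Smith normal form has invariant factors (1,1,1,1,1,1,1).

The boundary map ∂_2: C_2 → C_1 maps a triangle to the signed sum of its edges. For instance
  ∂BFG = FG − BG + BF,
  ∂EFG = FG − EG + EF.
The resulting 13×4 matrix has rank 4, and its Smith normal form has invariant factors (1,1,1,1).

Computing H_k = (kernel of ∂_k) / (image of ∂_{k+1}):

  H_0: rank C_0 − rank ∂_1 = 8 − 7 = 1, and the invariant factors of ∂_1 are all 1, so H_0 = Z.
  H_1: rank ker ∂_1 − rank ∂_2 = (13 − 7) − 4 = 2, and the invariant factors of ∂_2 are all 1, so H_1 = Z^2.
  H_2: rank ker ∂_2 − rank ∂_3 = (4 − 4) − 0 = 0, and there is no ∂_3, so H_2 = 0.

H_0 ≅ Z,  H_1 ≅ Z^2,  H_2 = 0.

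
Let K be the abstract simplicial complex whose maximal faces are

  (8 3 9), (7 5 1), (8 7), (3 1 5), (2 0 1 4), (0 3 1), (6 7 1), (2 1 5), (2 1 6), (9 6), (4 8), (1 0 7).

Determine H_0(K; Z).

H_0 ≅ Z.

Order the vertices as 0 < 1 < 2 < 3 < 4 < 5 < 6 < 7 < 8 < 9. Listing each simplex with vertices in this order, K has dimension 3 with simplices:

  0-simplices (10): [0], [1], [2], [3], [4], [5], [6], [7], [8], [9]
  1-simplices (23): [0,1], [0,2], [0,3], [0,4], [0,7], [1,2], [1,3], [1,4], [1,5], [1,6], [1,7], [2,4], [2,5], [2,6], [3,5], [3,8], [3,9], [4,8], [5,7], [6,7], [6,9], [7,8], [8,9]
  2-simplices (12): [0,1,2], [0,1,3], [0,1,4], [0,1,7], [0,2,4], [1,2,4], [1,2,5], [1,2,6], [1,3,5], [1,5,7], [1,6,7], [3,8,9]
  3-simplices (1): [0,1,2,4]

Hence C_0 ≅ Z^10, C_1 ≅ Z^23, C_2 ≅ Z^12, C_3 ≅ Z^1.

Boundary ∂_1: C_1 → C_0 sends each edge [p,q] (with p < q) to q − p. For instance
  ∂[1,4] = [4] − [1].
The 10×23 boundary matrix has rank 9 and Smith normal form diag(1,1,1,1,1,1,1,1,1).

∂_2: C_2 → C_1 sends each 2-simplex [p,q,r] to [q,r] − [p,r] + [p,q]. For instance
  ∂[1,2,5] = [2,5] − [1,5] + [1,2],
  ∂[1,2,6] = [2,6] − [1,6] + [1,2].
As a 23×12 matrix over Z this has rank 11, with invariant factors (1,1,1,1,1,1,1,1,1,1,1).

The boundary map ∂_3: C_3 → C_2 sends each 3-simplex σ to the alternating sum Σ_i (−1)^i (σ with its i-th vertex removed). For instance
  ∂[0,1,2,4] = [1,2,4] − [0,2,4] + [0,1,4] − [0,1,2].
As a 12×1 matrix over Z this has rank 1, with invariant factors (1).

Reading off H_k = ker ∂_k / im ∂_{k+1}:

  H_0: rank C_0 − rank ∂_1 = 10 − 9 = 1, and the invariant factors of ∂_1 are all 1, so H_0 = Z.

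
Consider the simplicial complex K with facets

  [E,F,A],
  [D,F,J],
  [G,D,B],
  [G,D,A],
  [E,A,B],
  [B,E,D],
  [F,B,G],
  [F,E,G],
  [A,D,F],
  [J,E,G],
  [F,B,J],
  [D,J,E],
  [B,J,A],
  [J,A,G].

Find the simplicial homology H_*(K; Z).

Order the vertices as A < B < D < E < F < G < J. Listing each simplex with vertices in this order, K has dimension 2 with simplices:

  0-simplices (7): A, B, D, E, F, G, J
  1-simplices (21): AB, AD, AE, AF, AG, AJ, BD, BE, BF, BG, BJ, DE, DF, DG, DJ, EF, EG, EJ, FG, FJ, GJ
  2-simplices (14): ABE, ABJ, ADF, ADG, AEF, AGJ, BDE, BDG, BFG, BFJ, DEJ, DFJ, EFG, EGJ

Hence C_0 ≅ Z^7, C_1 ≅ Z^21, C_2 ≅ Z^14.

The boundary map ∂_1: C_1 → C_0 sends each edge [p,q] (with p < q) to q − p. For instance
  ∂AE = E − A.
This gives a 7×21 integer matrix of rank 6; reducing to Smith normal form yields diagonal entries (1,1,1,1,1,1).

Boundary ∂_2: C_2 → C_1 sends each 2-simplex [p,q,r] to [q,r] − [p,r] + [p,q]. For instance
  ∂ADF = DF − AF + AD,
  ∂EFG = FG − EG + EF.
As a 21×14 matrix over Z this has rank 13, with invariant factors (1,1,1,1,1,1,1,1,1,1,1,1,1).

Reading off H_k = ker ∂_k / im ∂_{k+1}:

  H_0: rank C_0 − rank ∂_1 = 7 − 6 = 1, and the invariant factors of ∂_1 are all 1, so H_0 = Z.
  H_1: rank ker ∂_1 − rank ∂_2 = (21 − 6) − 13 = 2, and the invariant factors of ∂_2 are all 1, so H_1 = Z^2.
  H_2: rank ker ∂_2 − rank ∂_3 = (14 − 13) − 0 = 1, and there is no ∂_3, so H_2 = Z.

As a check, the Euler characteristic is 7 − 21 + 14 = 0, which agrees with 1 − 2 + 1 = 0.
(K is a triangulation of the torus T^2.)

H_0 = Z,  H_1 = Z^2,  H_2 = Z.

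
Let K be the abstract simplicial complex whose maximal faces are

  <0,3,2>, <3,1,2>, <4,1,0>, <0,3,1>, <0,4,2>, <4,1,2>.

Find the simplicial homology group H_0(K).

H_0 ≅ Z.

Fix the vertex order 0 < 1 < 2 < 3 < 4 and write every simplex with vertices in increasing order. Then dim K = 2 and the simplices of K are:

  0-simplices (5): [0], [1], [2], [3], [4]
  1-simplices (9): [0,1], [0,2], [0,3], [0,4], [1,2], [1,3], [1,4], [2,3], [2,4]
  2-simplices (6): [0,1,3], [0,1,4], [0,2,3], [0,2,4], [1,2,3], [1,2,4]

giving chain groups C_0 ≅ Z^5, C_1 ≅ Z^9, C_2 ≅ Z^6.

The boundary map ∂_1: C_1 → C_0 sends each edge [p,q] (with p < q) to q − p. For instance
  ∂[0,1] = [1] − [0].
The resulting 5×9 matrix has rank 4, and its Smith normal form has invariant factors (1,1,1,1).

The boundary map ∂_2: C_2 → C_1 sends each 2-simplex [p,q,r] to [q,r] − [p,r] + [p,q]. For instance
  ∂[0,1,4] = [1,4] − [0,4] + [0,1],
  ∂[0,2,4] = [2,4] − [0,4] + [0,2].
This gives a 9×6 integer matrix of rank 5; reducing to Smith normal form yields diagonal entries (1,1,1,1,1).

From H_k ≅ ker(∂_k) / im(∂_{k+1}) we obtain:

  H_0: rank C_0 − rank ∂_1 = 5 − 4 = 1, and the invariant factors of ∂_1 are all 1, so H_0 ≅ Z.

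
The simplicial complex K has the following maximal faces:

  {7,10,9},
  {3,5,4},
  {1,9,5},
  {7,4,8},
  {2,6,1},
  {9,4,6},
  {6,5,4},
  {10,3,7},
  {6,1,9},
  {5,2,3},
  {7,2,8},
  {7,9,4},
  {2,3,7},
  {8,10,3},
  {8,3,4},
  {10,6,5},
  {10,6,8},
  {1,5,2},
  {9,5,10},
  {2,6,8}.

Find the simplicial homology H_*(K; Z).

H_0 = Z,  H_1 = Z ⊕ Z_2,  H_2 = 0.

Take the total order 1 < 2 < 3 < 4 < 5 < 6 < 7 < 8 < 9 < 10 on the vertex set. Then K (dimension 2) consists of the simplices:

  0-simplices (10): [1], [2], [3], [4], [5], [6], [7], [8], [9], [10]
  1-simplices (30): (30 of them)
  2-simplices (20): (20 of them)

Hence C_0 ≅ Z^10, C_1 ≅ Z^30, C_2 ≅ Z^20.

Boundary ∂_1: C_1 → C_0 is given by ∂[p,q] = [q] − [p].
The 10×30 boundary matrix has rank 9 and Smith normal form diag(1,1,1,1,1,1,1,1,1).

∂_2: C_2 → C_1 maps a triangle to the signed sum of its edges. For instance
  ∂[3,4,5] = [4,5] − [3,5] + [3,4],
  ∂[4,5,6] = [5,6] − [4,6] + [4,5].
As a 30×20 matrix over Z this has rank 20, with invariant factors (1,1,1,1,1,1,1,1,1,1,1,1,1,1,1,1,1,1,1,2).

From H_k ≅ ker(∂_k) / im(∂_{k+1}) we obtain:

  H_0: rank C_0 − rank ∂_1 = 10 − 9 = 1, and the invariant factors of ∂_1 are all 1, so H_0 = Z.
  H_1: rank ker ∂_1 − rank ∂_2 = (30 − 9) − 20 = 1, and ∂_2 has invariant factor 2 > 1, so H_1 = Z ⊕ Z_2.
  H_2: rank ker ∂_2 − rank ∂_3 = (20 − 20) − 0 = 0, and there is no ∂_3, so H_2 = 0.

(K is a triangulation of the Klein bottle.)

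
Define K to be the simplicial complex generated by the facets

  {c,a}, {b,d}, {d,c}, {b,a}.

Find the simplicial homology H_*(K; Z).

Order the vertices as a < b < c < d. Listing each simplex with vertices in this order, K has dimension 1 with simplices:

  0-simplices (4): a, b, c, d
  1-simplices (4): ab, ac, bd, cd

Hence C_0 ≅ Z^4, C_1 ≅ Z^4.

Boundary ∂_1: C_1 → C_0 maps an edge to its endpoints' difference, ∂[p,q] = q − p. For instance
  ∂bd = d − b.
The resulting 4×4 matrix has rank 3, and its Smith normal form has invariant factors (1,1,1).

Reading off H_k = ker ∂_k / im ∂_{k+1}:

  H_0: rank C_0 − rank ∂_1 = 4 − 3 = 1, and the invariant factors of ∂_1 are all 1, so H_0 = Z.
  H_1: rank ker ∂_1 − rank ∂_2 = (4 − 3) − 0 = 1, and there is no ∂_2, so H_1 = Z.

(K is a triangulation of the circle S^1.)

H_0 ≅ Z,  H_1 ≅ Z.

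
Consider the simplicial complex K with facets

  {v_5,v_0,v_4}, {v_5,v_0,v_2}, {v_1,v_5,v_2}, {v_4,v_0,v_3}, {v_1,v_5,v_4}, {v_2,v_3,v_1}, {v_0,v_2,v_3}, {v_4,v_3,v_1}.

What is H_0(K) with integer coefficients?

H_0 = Z.

K has 6 vertices, 12 edges, 8 triangles.
rank ∂_0 = 0, rank ∂_1 = 5 ⇒ b_0 = 6 − 0 − 5 = 1; all invariant factors of ∂_1 are 1 so no torsion. So H_0 = Z.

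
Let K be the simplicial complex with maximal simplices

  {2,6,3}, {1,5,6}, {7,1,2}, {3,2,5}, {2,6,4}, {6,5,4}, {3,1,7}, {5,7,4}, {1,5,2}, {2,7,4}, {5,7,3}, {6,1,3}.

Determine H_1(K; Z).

We work with the vertex ordering 1 < 2 < 3 < 4 < 5 < 6 < 7. The simplices of K, each written with vertices in increasing order, are:

  0-simplices (7): [1], [2], [3], [4], [5], [6], [7]
  1-simplices (18): [1,2], [1,3], [1,5], [1,6], [1,7], [2,3], [2,4], [2,5], [2,6], [2,7], [3,5], [3,6], [3,7], [4,5], [4,6], [4,7], [5,6], [5,7]
  2-simplices (12): [1,2,5], [1,2,7], [1,3,6], [1,3,7], [1,5,6], [2,3,5], [2,3,6], [2,4,6], [2,4,7], [3,5,7], [4,5,6], [4,5,7]

giving chain groups C_0 ≅ Z^7, C_1 ≅ Z^18, C_2 ≅ Z^12.

The boundary map ∂_1: C_1 → C_0 sends each edge [p,q] (with p < q) to q − p. For instance
  ∂[2,4] = [4] − [2].
The resulting 7×18 matrix has rank 6, and its Smith normal form has invariant factors (1,1,1,1,1,1).

∂_2: C_2 → C_1 maps a triangle to the signed sum of its edges. For instance
  ∂[1,3,7] = [3,7] − [1,7] + [1,3],
  ∂[4,5,6] = [5,6] − [4,6] + [4,5].
This gives a 18×12 integer matrix of rank 12; reducing to Smith normal form yields diagonal entries (1,1,1,1,1,1,1,1,1,1,1,2).

Reading off H_k = ker ∂_k / im ∂_{k+1}:

  H_1: rank ker ∂_1 − rank ∂_2 = (18 − 6) − 12 = 0, and ∂_2 has invariant factor 2 > 1, so H_1 ≅ Z/2.

(K is a triangulation of the real projective plane RP^2.)

H_1 ≅ Z/2.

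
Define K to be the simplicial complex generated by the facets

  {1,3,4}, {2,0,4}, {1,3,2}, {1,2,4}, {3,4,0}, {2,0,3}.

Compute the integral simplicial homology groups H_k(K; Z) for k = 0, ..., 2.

Fix the vertex order 0 < 1 < 2 < 3 < 4 and write every simplex with vertices in increasing order. Then dim K = 2 and the simplices of K are:

  0-simplices (5): [0], [1], [2], [3], [4]
  1-simplices (9): [0,2], [0,3], [0,4], [1,2], [1,3], [1,4], [2,3], [2,4], [3,4]
  2-simplices (6): [0,2,3], [0,2,4], [0,3,4], [1,2,3], [1,2,4], [1,3,4]

Hence C_0 ≅ Z^5, C_1 ≅ Z^9, C_2 ≅ Z^6.

∂_1: C_1 → C_0 sends each edge [p,q] (with p < q) to q − p. For instance
  ∂[1,3] = [3] − [1].
The resulting 5×9 matrix has rank 4, and its Smith normal form has invariant factors (1,1,1,1).

∂_2: C_2 → C_1 maps a triangle to the signed sum of its edges. For instance
  ∂[0,3,4] = [3,4] − [0,4] + [0,3],
  ∂[1,2,3] = [2,3] − [1,3] + [1,2].
This gives a 9×6 integer matrix of rank 5; reducing to Smith normal form yields diagonal entries (1,1,1,1,1).

From H_k ≅ ker(∂_k) / im(∂_{k+1}) we obtain:

  H_0: rank C_0 − rank ∂_1 = 5 − 4 = 1, and the invariant factors of ∂_1 are all 1, so H_0 = Z.
  H_1: rank ker ∂_1 − rank ∂_2 = (9 − 4) − 5 = 0, and the invariant factors of ∂_2 are all 1, so H_1 = 0.
  H_2: rank ker ∂_2 − rank ∂_3 = (6 − 5) − 0 = 1, and there is no ∂_3, so H_2 = Z.

As a check, the Euler characteristic is 5 − 9 + 6 = 2, which agrees with 1 − 0 + 1 = 2.
(K is a triangulation of the 2-sphere S^2.)

H_0 = Z,  H_1 = 0,  H_2 = Z.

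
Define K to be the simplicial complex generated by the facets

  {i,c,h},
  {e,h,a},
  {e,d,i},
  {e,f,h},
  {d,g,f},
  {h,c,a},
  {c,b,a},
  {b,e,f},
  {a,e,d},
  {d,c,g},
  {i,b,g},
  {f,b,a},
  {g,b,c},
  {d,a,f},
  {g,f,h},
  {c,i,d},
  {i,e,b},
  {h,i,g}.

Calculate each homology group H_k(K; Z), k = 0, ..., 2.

K has 9 vertices, 27 edges, 18 triangles.
rank ∂_0 = 0, rank ∂_1 = 8 ⇒ b_0 = 9 − 0 − 8 = 1; all invariant factors of ∂_1 are 1 so no torsion. So H_0 ≅ Z.
rank ∂_1 = 8, rank ∂_2 = 18 ⇒ b_1 = 27 − 8 − 18 = 1; ∂_2 has invariant factor(s) [2] giving torsion. So H_1 ≅ Z ⊕ Z/2Z.
rank ∂_2 = 18, rank ∂_3 = 0 ⇒ b_2 = 18 − 18 − 0 = 0. So H_2 ≅ 0.

H_0 ≅ Z,  H_1 ≅ Z ⊕ Z/2Z,  H_2 = 0.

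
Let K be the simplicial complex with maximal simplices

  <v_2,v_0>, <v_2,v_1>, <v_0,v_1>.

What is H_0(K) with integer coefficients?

Fix the vertex order v_0 < v_1 < v_2 and write every simplex with vertices in increasing order. Then dim K = 1 and the simplices of K are:

  0-simplices (3): [v_0], [v_1], [v_2]
  1-simplices (3): [v_0,v_1], [v_0,v_2], [v_1,v_2]

Hence C_0 ≅ Z^3, C_1 ≅ Z^3.

Boundary ∂_1: C_1 → C_0 sends each edge [p,q] (with p < q) to q − p.
The 3×3 boundary matrix has rank 2 and Smith normal form diag(1,1).

Now H_k = ker ∂_k / im ∂_{k+1}, so:

  H_0: rank C_0 − rank ∂_1 = 3 − 2 = 1, and the invariant factors of ∂_1 are all 1, so H_0 ≅ Z.

(K is a triangulation of the circle S^1.)

H_0 ≅ Z.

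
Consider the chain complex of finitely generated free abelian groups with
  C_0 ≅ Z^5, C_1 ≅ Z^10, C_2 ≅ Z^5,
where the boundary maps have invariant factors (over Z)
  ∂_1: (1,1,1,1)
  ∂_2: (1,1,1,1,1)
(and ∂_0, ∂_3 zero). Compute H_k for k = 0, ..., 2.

H_0 = Z,  H_1 = Z,  H_2 = 0.

H_0: b_0 = 5 − 0 − 4 = 1; torsion from ∂_1 factors > 1: none. So H_0 = Z.
H_1: b_1 = 10 − 4 − 5 = 1; torsion from ∂_2 factors > 1: none. So H_1 = Z.
H_2: b_2 = 5 − 5 − 0 = 0; torsion from ∂_3 factors > 1: none. So H_2 = 0.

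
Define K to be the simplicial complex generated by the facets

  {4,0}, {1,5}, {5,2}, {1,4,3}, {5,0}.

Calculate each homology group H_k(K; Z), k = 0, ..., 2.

H_0 = Z,  H_1 = Z,  H_2 = 0.

Take the total order 0 < 1 < 2 < 3 < 4 < 5 on the vertex set. Then K (dimension 2) consists of the simplices:

  0-simplices (6): [0], [1], [2], [3], [4], [5]
  1-simplices (7): [0,4], [0,5], [1,3], [1,4], [1,5], [2,5], [3,4]
  2-simplices (1): [1,3,4]

so the chain groups are C_0 ≅ Z^6, C_1 ≅ Z^7, C_2 ≅ Z^1.

The boundary map ∂_1: C_1 → C_0 sends each edge [p,q] (with p < q) to q − p.
The 6×7 boundary matrix has rank 5 and Smith normal form diag(1,1,1,1,1).

∂_2: C_2 → C_1 acts by ∂[p,q,r] = [q,r] − [p,r] + [p,q]. For instance
  ∂[1,3,4] = [3,4] − [1,4] + [1,3].
The resulting 7×1 matrix has rank 1, and its Smith normal form has invariant factors (1).

Computing H_k = (kernel of ∂_k) / (image of ∂_{k+1}):

  H_0: rank C_0 − rank ∂_1 = 6 − 5 = 1, and the invariant factors of ∂_1 are all 1, so H_0 ≅ Z.
  H_1: rank ker ∂_1 − rank ∂_2 = (7 − 5) − 1 = 1, and the invariant factors of ∂_2 are all 1, so H_1 ≅ Z.
  H_2: rank ker ∂_2 − rank ∂_3 = (1 − 1) − 0 = 0, and there is no ∂_3, so H_2 ≅ 0.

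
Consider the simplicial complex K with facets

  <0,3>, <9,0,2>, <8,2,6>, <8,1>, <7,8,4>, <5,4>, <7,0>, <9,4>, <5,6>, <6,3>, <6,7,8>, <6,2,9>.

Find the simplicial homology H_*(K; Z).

Fix the vertex order 0 < 1 < 2 < 3 < 4 < 5 < 6 < 7 < 8 < 9 and write every simplex with vertices in increasing order. Then dim K = 2 and the simplices of K are:

  0-simplices (10): [0], [1], [2], [3], [4], [5], [6], [7], [8], [9]
  1-simplices (18): [0,2], [0,3], [0,7], [0,9], [1,8], [2,6], [2,8], [2,9], [3,6], [4,5], [4,7], [4,8], [4,9], [5,6], [6,7], [6,8], [6,9], [7,8]
  2-simplices (5): [0,2,9], [2,6,8], [2,6,9], [4,7,8], [6,7,8]

giving chain groups C_0 ≅ Z^10, C_1 ≅ Z^18, C_2 ≅ Z^5.

Boundary ∂_1: C_1 → C_0 sends each edge [p,q] (with p < q) to q − p. For instance
  ∂[3,6] = [6] − [3].
This gives a 10×18 integer matrix of rank 9; reducing to Smith normal form yields diagonal entries (1,1,1,1,1,1,1,1,1).

Boundary ∂_2: C_2 → C_1 acts by ∂[p,q,r] = [q,r] − [p,r] + [p,q]. For instance
  ∂[6,7,8] = [7,8] − [6,8] + [6,7],
  ∂[2,6,9] = [6,9] − [2,9] + [2,6].
As a 18×5 matrix over Z this has rank 5, with invariant factors (1,1,1,1,1).

Computing H_k = (kernel of ∂_k) / (image of ∂_{k+1}):

  H_0: rank C_0 − rank ∂_1 = 10 − 9 = 1, and the invariant factors of ∂_1 are all 1, so H_0 ≅ Z.
  H_1: rank ker ∂_1 − rank ∂_2 = (18 − 9) − 5 = 4, and the invariant factors of ∂_2 are all 1, so H_1 ≅ Z^4.
  H_2: rank ker ∂_2 − rank ∂_3 = (5 − 5) − 0 = 0, and there is no ∂_3, so H_2 ≅ 0.

As a check, the Euler characteristic is 10 − 18 + 5 = -3, which agrees with 1 − 4 + 0 = -3.

H_0 = Z,  H_1 = Z^4,  H_2 = 0.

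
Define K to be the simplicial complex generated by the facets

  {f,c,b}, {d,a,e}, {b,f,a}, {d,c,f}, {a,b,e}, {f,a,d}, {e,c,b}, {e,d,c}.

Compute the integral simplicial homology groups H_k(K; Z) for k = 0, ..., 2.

We work with the vertex ordering a < b < c < d < e < f. The simplices of K, each written with vertices in increasing order, are:

  0-simplices (6): a, b, c, d, e, f
  1-simplices (12): ab, ad, ae, af, bc, be, bf, cd, ce, cf, de, df
  2-simplices (8): abe, abf, ade, adf, bce, bcf, cde, cdf

so the chain groups are C_0 ≅ Z^6, C_1 ≅ Z^12, C_2 ≅ Z^8.

Boundary ∂_1: C_1 → C_0 is given by ∂[p,q] = [q] − [p]. For instance
  ∂ce = e − c.
This gives a 6×12 integer matrix of rank 5; reducing to Smith normal form yields diagonal entries (1,1,1,1,1).

The boundary map ∂_2: C_2 → C_1 maps a triangle to the signed sum of its edges. For instance
  ∂bce = ce − be + bc,
  ∂adf = df − af + ad.
As a 12×8 matrix over Z this has rank 7, with invariant factors (1,1,1,1,1,1,1).

Computing H_k = (kernel of ∂_k) / (image of ∂_{k+1}):

  H_0: rank C_0 − rank ∂_1 = 6 − 5 = 1, and the invariant factors of ∂_1 are all 1, so H_0 ≅ Z.
  H_1: rank ker ∂_1 − rank ∂_2 = (12 − 5) − 7 = 0, and the invariant factors of ∂_2 are all 1, so H_1 ≅ 0.
  H_2: rank ker ∂_2 − rank ∂_3 = (8 − 7) − 0 = 1, and there is no ∂_3, so H_2 ≅ Z.

As a check, the Euler characteristic is 6 − 12 + 8 = 2, which agrees with 1 − 0 + 1 = 2.
(K is a triangulation of the 2-sphere S^2.)

H_0 = Z,  H_1 = 0,  H_2 = Z.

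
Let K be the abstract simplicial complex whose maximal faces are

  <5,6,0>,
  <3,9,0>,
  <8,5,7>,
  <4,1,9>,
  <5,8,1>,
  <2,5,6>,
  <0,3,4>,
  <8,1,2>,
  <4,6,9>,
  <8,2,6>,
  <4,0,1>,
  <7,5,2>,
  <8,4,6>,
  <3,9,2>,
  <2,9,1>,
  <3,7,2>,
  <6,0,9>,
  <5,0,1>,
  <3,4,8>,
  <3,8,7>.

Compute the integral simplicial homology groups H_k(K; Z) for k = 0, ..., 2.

H_0 ≅ Z,  H_1 ≅ Z × Z/2,  H_2 = 0.

K has 10 vertices, 30 edges, 20 triangles.
rank ∂_0 = 0, rank ∂_1 = 9 ⇒ b_0 = 10 − 0 − 9 = 1; all invariant factors of ∂_1 are 1 so no torsion. So H_0 ≅ Z.
rank ∂_1 = 9, rank ∂_2 = 20 ⇒ b_1 = 30 − 9 − 20 = 1; ∂_2 has invariant factor(s) [2] giving torsion. So H_1 ≅ Z × Z/2.
rank ∂_2 = 20, rank ∂_3 = 0 ⇒ b_2 = 20 − 20 − 0 = 0. So H_2 ≅ 0.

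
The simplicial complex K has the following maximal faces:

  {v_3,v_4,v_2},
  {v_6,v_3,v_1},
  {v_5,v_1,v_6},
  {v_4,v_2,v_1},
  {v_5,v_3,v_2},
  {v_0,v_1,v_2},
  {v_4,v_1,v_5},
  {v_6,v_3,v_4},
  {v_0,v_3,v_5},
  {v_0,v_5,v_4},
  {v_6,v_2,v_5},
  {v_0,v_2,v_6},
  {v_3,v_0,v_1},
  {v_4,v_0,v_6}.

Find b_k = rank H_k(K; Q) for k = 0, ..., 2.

K has 7 vertices, 21 edges, 14 triangles.
rank ∂_0 = 0, rank ∂_1 = 6 ⇒ b_0 = 7 − 0 − 6 = 1; all invariant factors of ∂_1 are 1 so no torsion. So H_0 ≅ Z.
rank ∂_1 = 6, rank ∂_2 = 13 ⇒ b_1 = 21 − 6 − 13 = 2; all invariant factors of ∂_2 are 1 so no torsion. So H_1 ≅ Z^2.
rank ∂_2 = 13, rank ∂_3 = 0 ⇒ b_2 = 14 − 13 − 0 = 1. So H_2 ≅ Z.

b_0 = 1, b_1 = 2, b_2 = 1.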